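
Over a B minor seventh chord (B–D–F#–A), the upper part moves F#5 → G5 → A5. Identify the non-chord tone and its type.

G5 is a passing tone.

The harmony at that moment is B minor seventh chord (B, D, F#, A); G5 is not a chord tone.
It is approached by step up from F#5 and left by step up to A5.
Step in, step out in the same direction — a passing tone.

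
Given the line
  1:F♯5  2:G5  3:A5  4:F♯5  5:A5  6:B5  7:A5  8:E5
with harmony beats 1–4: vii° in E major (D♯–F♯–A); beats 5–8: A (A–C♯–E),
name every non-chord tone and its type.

The harmony at that moment is D♯ diminished triad (D♯, F♯, A); G5 is not a chord tone.
It is approached by step up from F♯5 and left by step up to A5.
Step in, step out in the same direction — a passing tone.
The harmony at that moment is A major triad (A, C♯, E); B5 is not a chord tone.
It is approached by step up from A5 and left by step down to A5.
Step away and step back to the same note — a neighbor tone (upper neighbor).

G5 (beat 2) — passing tone; B5 (beat 6) — neighbor tone.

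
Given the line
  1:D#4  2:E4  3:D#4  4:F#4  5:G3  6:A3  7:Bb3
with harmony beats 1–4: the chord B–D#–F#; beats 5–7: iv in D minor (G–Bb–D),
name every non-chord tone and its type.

E4 (beat 2) — neighbor tone; A3 (beat 6) — passing tone.

The harmony at that moment is B major triad (B, D#, F#); E4 is not a chord tone.
It is approached by step up from D#4 and left by step down to D#4.
Step away and step back to the same note — a neighbor tone (upper neighbor).
The harmony at that moment is G minor triad (G, Bb, D); A3 is not a chord tone.
It is approached by step up from G3 and left by step up to Bb3.
Step in, step out in the same direction — a passing tone.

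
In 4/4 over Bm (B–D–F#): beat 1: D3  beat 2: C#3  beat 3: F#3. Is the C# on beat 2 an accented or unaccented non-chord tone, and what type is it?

The harmony at that moment is B minor triad (B, D, F#); C#3 is not a chord tone.
It is approached by step down from D3 and left by leap up to F#3.
Step in, leap out — an escape tone.
It falls on a weak beat, so it is unaccented.

Unaccented escape tone.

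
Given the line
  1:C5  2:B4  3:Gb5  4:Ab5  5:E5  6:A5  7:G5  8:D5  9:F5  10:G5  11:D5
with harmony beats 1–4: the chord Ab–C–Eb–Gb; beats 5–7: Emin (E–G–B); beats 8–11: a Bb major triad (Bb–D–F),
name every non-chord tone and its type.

The harmony at that moment is Ab dominant seventh chord (Ab, C, Eb, Gb); B4 is not a chord tone.
It is approached by step down from C5 and left by leap up to Gb5.
Step in, leap out — an escape tone.
The harmony at that moment is E minor triad (E, G, B); A5 is not a chord tone.
It is approached by leap up from E5 and left by step down to G5.
Leap in, step out — an appoggiatura.
The harmony at that moment is Bb major triad (Bb, D, F); G5 is not a chord tone.
It is approached by step up from F5 and left by leap down to D5.
Step in, leap out — an escape tone.

B4 (beat 2) — escape tone; A5 (beat 6) — appoggiatura; G5 (beat 10) — escape tone.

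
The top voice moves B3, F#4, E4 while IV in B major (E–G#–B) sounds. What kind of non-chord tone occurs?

F#4 is an appoggiatura.

The harmony at that moment is E major triad (E, G#, B); F#4 is not a chord tone.
It is approached by leap up from B3 and left by step down to E4.
Leap in, step out — an appoggiatura.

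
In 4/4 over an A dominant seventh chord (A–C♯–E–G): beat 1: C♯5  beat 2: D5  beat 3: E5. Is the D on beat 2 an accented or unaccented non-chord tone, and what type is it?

Unaccented passing tone.

The harmony at that moment is A dominant seventh chord (A, C♯, E, G); D5 is not a chord tone.
It is approached by step up from C♯5 and left by step up to E5.
Step in, step out in the same direction — a passing tone.
It falls on a weak beat, so it is unaccented.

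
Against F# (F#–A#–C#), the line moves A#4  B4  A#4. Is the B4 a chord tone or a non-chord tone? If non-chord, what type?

Non-chord tone — a neighbor tone.

The harmony at that moment is F# major triad (F#, A#, C#); B4 is not a chord tone.
It is approached by step up from A#4 and left by step down to A#4.
Step away and step back to the same note — a neighbor tone (upper neighbor).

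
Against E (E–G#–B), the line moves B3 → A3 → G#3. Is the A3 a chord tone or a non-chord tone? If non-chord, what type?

The harmony at that moment is E major triad (E, G#, B); A3 is not a chord tone.
It is approached by step down from B3 and left by step down to G#3.
Step in, step out in the same direction — a passing tone.

Non-chord tone — a passing tone.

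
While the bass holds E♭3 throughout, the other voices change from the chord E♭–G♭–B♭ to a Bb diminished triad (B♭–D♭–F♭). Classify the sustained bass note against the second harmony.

The harmony at that moment is B♭ diminished triad (B♭, D♭, F♭); E♭3 is not a chord tone.
It is held over (the same pitch as the preceding E♭3) and then sustained as the same pitch into the next harmony.
Sustained through a change of harmony — a pedal tone.

Pedal tone (pedal point).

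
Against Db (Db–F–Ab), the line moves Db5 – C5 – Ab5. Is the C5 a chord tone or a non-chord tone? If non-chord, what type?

Non-chord tone — an escape tone.

The harmony at that moment is Db major triad (Db, F, Ab); C5 is not a chord tone.
It is approached by step down from Db5 and left by leap up to Ab5.
Step in, leap out — an escape tone.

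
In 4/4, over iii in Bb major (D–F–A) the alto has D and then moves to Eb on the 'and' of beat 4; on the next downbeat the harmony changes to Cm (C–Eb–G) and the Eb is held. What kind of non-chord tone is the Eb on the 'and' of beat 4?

Anticipation.

The harmony at that moment is D minor triad (D, F, A); Eb is not a chord tone.
It is approached by step up from D and then sustained as the same pitch into the next harmony.
Arriving early and becoming a chord tone when the harmony changes — an anticipation.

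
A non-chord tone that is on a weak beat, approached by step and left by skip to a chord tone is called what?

Approach: by step. Departure: by leap. Metric position: weak.
Step in, leap out, from a weak position — an escape tone (échappée). (It is the mirror image of the appoggiatura, which leaps in and steps out on a strong beat.)

Escape tone.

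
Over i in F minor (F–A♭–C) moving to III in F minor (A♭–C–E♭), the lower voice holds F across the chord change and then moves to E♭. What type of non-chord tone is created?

F is a suspension.

The harmony at that moment is A♭ major triad (A♭, C, E♭); F is not a chord tone.
It is held over (the same pitch as the preceding F) and left by step down to E♭.
Held over from the previous chord and resolving down by step — a suspension.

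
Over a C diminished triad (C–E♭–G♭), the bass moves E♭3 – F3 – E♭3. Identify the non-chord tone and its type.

The harmony at that moment is C diminished triad (C, E♭, G♭); F3 is not a chord tone.
It is approached by step up from E♭3 and left by step down to E♭3.
Step away and step back to the same note — a neighbor tone (upper neighbor).

F3 is a neighbor tone.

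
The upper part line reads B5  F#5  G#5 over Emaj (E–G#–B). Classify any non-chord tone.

F#5 is an appoggiatura.

The harmony at that moment is E major triad (E, G#, B); F#5 is not a chord tone.
It is approached by leap down from B5 and left by step up to G#5.
Leap in, step out — an appoggiatura.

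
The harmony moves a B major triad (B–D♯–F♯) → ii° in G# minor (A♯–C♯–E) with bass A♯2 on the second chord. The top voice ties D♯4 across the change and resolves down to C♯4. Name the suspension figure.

4–3 suspension.

At the second chord the bass is A♯2. The suspended D♯4 lies a fourth above the bass; after resolving down by step to C♯4, the interval above the bass becomes a third.
Suspension figures are named by those two intervals: 4–3.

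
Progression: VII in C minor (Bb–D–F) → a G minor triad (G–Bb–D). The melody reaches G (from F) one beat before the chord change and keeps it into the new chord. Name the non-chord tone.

G is an anticipation.

The harmony at that moment is Bb major triad (Bb, D, F); G is not a chord tone.
It is approached by step up from F and then sustained as the same pitch into the next harmony.
Arriving early and becoming a chord tone when the harmony changes — an anticipation.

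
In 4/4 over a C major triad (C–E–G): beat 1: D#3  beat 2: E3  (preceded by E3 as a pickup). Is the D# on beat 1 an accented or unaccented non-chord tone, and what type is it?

Accented neighbor tone.

The harmony at that moment is C major triad (C, E, G); D#3 is not a chord tone.
It is approached by step down from E3 and left by step up to E3.
Step away and step back to the same note — a neighbor tone (lower neighbor).
It falls on the downbeat, so it is accented.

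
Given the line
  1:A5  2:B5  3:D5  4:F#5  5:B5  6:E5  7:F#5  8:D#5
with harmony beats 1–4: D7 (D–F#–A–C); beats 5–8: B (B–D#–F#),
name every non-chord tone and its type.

The harmony at that moment is D dominant seventh chord (D, F#, A, C); B5 is not a chord tone.
It is approached by step up from A5 and left by leap down to D5.
Step in, leap out — an escape tone.
The harmony at that moment is B major triad (B, D#, F#); E5 is not a chord tone.
It is approached by leap down from B5 and left by step up to F#5.
Leap in, step out — an appoggiatura.

B5 (beat 2) — escape tone; E5 (beat 6) — appoggiatura.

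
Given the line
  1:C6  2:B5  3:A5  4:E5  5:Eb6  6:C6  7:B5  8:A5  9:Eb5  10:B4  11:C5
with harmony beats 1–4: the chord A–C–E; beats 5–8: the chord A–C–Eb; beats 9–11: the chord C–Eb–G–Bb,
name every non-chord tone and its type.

The harmony at that moment is A minor triad (A, C, E); B5 is not a chord tone.
It is approached by step down from C6 and left by step down to A5.
Step in, step out in the same direction — a passing tone.
The harmony at that moment is A diminished triad (A, C, Eb); B5 is not a chord tone.
It is approached by step down from C6 and left by step down to A5.
Step in, step out in the same direction — a passing tone.
The harmony at that moment is C minor seventh chord (C, Eb, G, Bb); B4 is not a chord tone.
It is approached by leap down from Eb5 and left by step up to C5.
Leap in, step out — an appoggiatura.

B5 (beat 2) — passing tone; B5 (beat 7) — passing tone; B4 (beat 10) — appoggiatura.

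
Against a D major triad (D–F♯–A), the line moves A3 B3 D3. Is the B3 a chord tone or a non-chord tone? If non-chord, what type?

Non-chord tone — an escape tone.

The harmony at that moment is D major triad (D, F♯, A); B3 is not a chord tone.
It is approached by step up from A3 and left by leap down to D3.
Step in, leap out — an escape tone.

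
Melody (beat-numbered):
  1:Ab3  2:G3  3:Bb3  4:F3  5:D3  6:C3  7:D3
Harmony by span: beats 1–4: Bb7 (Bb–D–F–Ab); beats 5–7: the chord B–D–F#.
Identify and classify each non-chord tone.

The harmony at that moment is Bb dominant seventh chord (Bb, D, F, Ab); G3 is not a chord tone.
It is approached by step down from Ab3 and left by leap up to Bb3.
Step in, leap out — an escape tone.
The harmony at that moment is B minor triad (B, D, F#); C3 is not a chord tone.
It is approached by step down from D3 and left by step up to D3.
Step away and step back to the same note — a neighbor tone (lower neighbor).

G3 (beat 2) — escape tone; C3 (beat 6) — neighbor tone.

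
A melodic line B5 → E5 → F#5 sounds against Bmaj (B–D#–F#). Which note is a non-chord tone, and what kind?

The harmony at that moment is B major triad (B, D#, F#); E5 is not a chord tone.
It is approached by leap down from B5 and left by step up to F#5.
Leap in, step out — an appoggiatura.

E5 is an appoggiatura.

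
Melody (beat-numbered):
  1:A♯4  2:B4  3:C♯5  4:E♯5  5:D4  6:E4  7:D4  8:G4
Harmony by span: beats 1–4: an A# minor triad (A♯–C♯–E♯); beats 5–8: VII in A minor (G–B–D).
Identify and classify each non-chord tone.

B4 (beat 2) — passing tone; E4 (beat 6) — neighbor tone.

The harmony at that moment is A♯ minor triad (A♯, C♯, E♯); B4 is not a chord tone.
It is approached by step up from A♯4 and left by step up to C♯5.
Step in, step out in the same direction — a passing tone.
The harmony at that moment is G major triad (G, B, D); E4 is not a chord tone.
It is approached by step up from D4 and left by step down to D4.
Step away and step back to the same note — a neighbor tone (upper neighbor).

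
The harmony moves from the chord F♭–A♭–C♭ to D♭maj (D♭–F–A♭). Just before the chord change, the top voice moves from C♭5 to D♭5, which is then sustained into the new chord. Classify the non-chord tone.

The harmony at that moment is F♭ major triad (F♭, A♭, C♭); D♭5 is not a chord tone.
It is approached by step up from C♭5 and then sustained as the same pitch into the next harmony.
Arriving early and becoming a chord tone when the harmony changes — an anticipation.

D♭5 is an anticipation.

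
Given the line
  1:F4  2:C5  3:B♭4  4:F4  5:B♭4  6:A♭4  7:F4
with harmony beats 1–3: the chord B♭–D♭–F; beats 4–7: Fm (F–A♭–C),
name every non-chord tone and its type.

C5 (beat 2) — appoggiatura; B♭4 (beat 5) — appoggiatura.

The harmony at that moment is B♭ minor triad (B♭, D♭, F); C5 is not a chord tone.
It is approached by leap up from F4 and left by step down to B♭4.
Leap in, step out — an appoggiatura.
The harmony at that moment is F minor triad (F, A♭, C); B♭4 is not a chord tone.
It is approached by leap up from F4 and left by step down to A♭4.
Leap in, step out — an appoggiatura.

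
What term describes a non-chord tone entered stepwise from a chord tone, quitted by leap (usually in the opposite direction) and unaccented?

Escape tone.

Approach: by step. Departure: by leap. Metric position: weak.
Step in, leap out, from a weak position — an escape tone (échappée). (It is the mirror image of the appoggiatura, which leaps in and steps out on a strong beat.)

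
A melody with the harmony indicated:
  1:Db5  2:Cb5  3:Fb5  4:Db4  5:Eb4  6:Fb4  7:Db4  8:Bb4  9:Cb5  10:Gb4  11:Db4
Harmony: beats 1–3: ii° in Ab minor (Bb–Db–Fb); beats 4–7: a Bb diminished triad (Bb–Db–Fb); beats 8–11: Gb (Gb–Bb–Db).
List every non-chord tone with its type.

The harmony at that moment is Bb diminished triad (Bb, Db, Fb); Cb5 is not a chord tone.
It is approached by step down from Db5 and left by leap up to Fb5.
Step in, leap out — an escape tone.
The harmony at that moment is Bb diminished triad (Bb, Db, Fb); Eb4 is not a chord tone.
It is approached by step up from Db4 and left by step up to Fb4.
Step in, step out in the same direction — a passing tone.
The harmony at that moment is Gb major triad (Gb, Bb, Db); Cb5 is not a chord tone.
It is approached by step up from Bb4 and left by leap down to Gb4.
Step in, leap out — an escape tone.

Cb5 (beat 2) — escape tone; Eb4 (beat 5) — passing tone; Cb5 (beat 9) — escape tone.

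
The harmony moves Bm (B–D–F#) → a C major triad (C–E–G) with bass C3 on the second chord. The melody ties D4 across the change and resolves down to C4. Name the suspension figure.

At the second chord the bass is C3. The suspended D4 lies a ninth above the bass; after resolving down by step to C4, the interval above the bass becomes an octave.
Suspension figures are named by those two intervals: 9–8.

9–8 suspension.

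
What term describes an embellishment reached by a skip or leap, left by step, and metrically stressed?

Appoggiatura.

Approach: by leap. Departure: by step. Metric position: strong.
Leap in, step out, in a metrically strong position — an appoggiatura. (It is the mirror image of the escape tone, which steps in and leaps out from a weak position.)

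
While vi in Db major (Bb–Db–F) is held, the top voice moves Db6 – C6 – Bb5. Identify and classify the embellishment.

C6 is a passing tone.

The harmony at that moment is Bb minor triad (Bb, Db, F); C6 is not a chord tone.
It is approached by step down from Db6 and left by step down to Bb5.
Step in, step out in the same direction — a passing tone.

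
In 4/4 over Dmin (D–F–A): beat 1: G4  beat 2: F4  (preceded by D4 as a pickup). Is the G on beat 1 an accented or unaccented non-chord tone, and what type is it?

Accented appoggiatura.

The harmony at that moment is D minor triad (D, F, A); G4 is not a chord tone.
It is approached by leap up from D4 and left by step down to F4.
Leap in, step out — an appoggiatura.
It falls on the downbeat, so it is accented.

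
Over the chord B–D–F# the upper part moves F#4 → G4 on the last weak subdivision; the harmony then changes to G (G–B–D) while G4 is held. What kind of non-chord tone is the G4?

The harmony at that moment is B minor triad (B, D, F#); G4 is not a chord tone.
It is approached by step up from F#4 and then sustained as the same pitch into the next harmony.
Arriving early and becoming a chord tone when the harmony changes — an anticipation.

G4 is an anticipation.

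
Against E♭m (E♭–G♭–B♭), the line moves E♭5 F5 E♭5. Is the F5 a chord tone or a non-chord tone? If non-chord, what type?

The harmony at that moment is E♭ minor triad (E♭, G♭, B♭); F5 is not a chord tone.
It is approached by step up from E♭5 and left by step down to E♭5.
Step away and step back to the same note — a neighbor tone (upper neighbor).

Non-chord tone — a neighbor tone.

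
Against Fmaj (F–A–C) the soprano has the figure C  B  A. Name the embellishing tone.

The harmony at that moment is F major triad (F, A, C); B is not a chord tone.
It is approached by step down from C and left by step down to A.
Step in, step out in the same direction — a passing tone.

B is a passing tone.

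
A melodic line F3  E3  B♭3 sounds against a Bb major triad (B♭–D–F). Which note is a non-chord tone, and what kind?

The harmony at that moment is B♭ major triad (B♭, D, F); E3 is not a chord tone.
It is approached by step down from F3 and left by leap up to B♭3.
Step in, leap out — an escape tone.

E3 is an escape tone.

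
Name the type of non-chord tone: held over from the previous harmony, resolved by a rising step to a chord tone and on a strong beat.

Approach: by preparation — the pitch is first a chord tone, then held (tied or repeated) while the harmony changes under it. Departure: up by step. Metric position: strong.
A prepared dissonance that resolves upward by step — a retardation. (The same figure resolving downward would be a suspension.)

Retardation.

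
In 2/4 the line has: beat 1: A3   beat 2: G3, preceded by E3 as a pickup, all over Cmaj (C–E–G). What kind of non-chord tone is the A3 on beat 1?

The harmony at that moment is C major triad (C, E, G); A3 is not a chord tone.
It is approached by leap up from E3 and left by step down to G3.
Leap in, step out, metrically accented — an appoggiatura.

Appoggiatura.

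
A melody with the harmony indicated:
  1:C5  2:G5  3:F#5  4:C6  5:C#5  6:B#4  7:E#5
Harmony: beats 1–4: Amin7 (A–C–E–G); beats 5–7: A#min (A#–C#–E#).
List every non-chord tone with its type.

F#5 (beat 3) — escape tone; B#4 (beat 6) — escape tone.

The harmony at that moment is A minor seventh chord (A, C, E, G); F#5 is not a chord tone.
It is approached by step down from G5 and left by leap up to C6.
Step in, leap out — an escape tone.
The harmony at that moment is A# minor triad (A#, C#, E#); B#4 is not a chord tone.
It is approached by step down from C#5 and left by leap up to E#5.
Step in, leap out — an escape tone.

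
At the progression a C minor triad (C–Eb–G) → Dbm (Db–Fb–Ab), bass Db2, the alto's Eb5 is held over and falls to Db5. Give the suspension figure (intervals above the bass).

9–8 suspension.

At the second chord the bass is Db2. The suspended Eb5 lies a ninth above the bass; after resolving down by step to Db5, the interval above the bass becomes an octave.
Suspension figures are named by those two intervals: 9–8.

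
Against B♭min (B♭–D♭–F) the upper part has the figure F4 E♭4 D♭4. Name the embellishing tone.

The harmony at that moment is B♭ minor triad (B♭, D♭, F); E♭4 is not a chord tone.
It is approached by step down from F4 and left by step down to D♭4.
Step in, step out in the same direction — a passing tone.

E♭4 is a passing tone.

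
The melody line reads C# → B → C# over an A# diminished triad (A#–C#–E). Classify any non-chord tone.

The harmony at that moment is A# diminished triad (A#, C#, E); B is not a chord tone.
It is approached by step down from C# and left by step up to C#.
Step away and step back to the same note — a neighbor tone (lower neighbor).

B is a neighbor tone.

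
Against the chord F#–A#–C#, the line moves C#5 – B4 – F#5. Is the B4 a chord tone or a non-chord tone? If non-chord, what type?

The harmony at that moment is F# major triad (F#, A#, C#); B4 is not a chord tone.
It is approached by step down from C#5 and left by leap up to F#5.
Step in, leap out — an escape tone.

Non-chord tone — an escape tone.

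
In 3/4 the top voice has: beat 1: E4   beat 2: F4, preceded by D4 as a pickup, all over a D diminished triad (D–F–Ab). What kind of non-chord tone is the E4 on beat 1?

Passing tone.

The harmony at that moment is D diminished triad (D, F, Ab); E4 is not a chord tone.
It is approached by step up from D4 and left by step up to F4.
Step in, step out in the same direction — a passing tone.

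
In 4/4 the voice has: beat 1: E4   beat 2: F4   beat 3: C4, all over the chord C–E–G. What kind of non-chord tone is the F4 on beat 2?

The harmony at that moment is C major triad (C, E, G); F4 is not a chord tone.
It is approached by step up from E4 and left by leap down to C4.
Step in, leap out, on a weak beat — an escape tone.

Escape tone.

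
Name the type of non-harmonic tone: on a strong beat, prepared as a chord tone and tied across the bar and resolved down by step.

Approach: by preparation — the pitch is first a chord tone, then held (tied or repeated) while the harmony changes under it. Departure: down by step. Metric position: strong.
A prepared dissonance that resolves downward by step — a suspension. (The same figure resolving upward would be a retardation.)

Suspension.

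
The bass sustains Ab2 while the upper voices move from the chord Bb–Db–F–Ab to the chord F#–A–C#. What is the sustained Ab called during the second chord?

Pedal tone (pedal point).

The harmony at that moment is F# minor triad (F#, A, C#); Ab2 is not a chord tone.
It is held over (the same pitch as the preceding Ab2) and then sustained as the same pitch into the next harmony.
Sustained through a change of harmony — a pedal tone.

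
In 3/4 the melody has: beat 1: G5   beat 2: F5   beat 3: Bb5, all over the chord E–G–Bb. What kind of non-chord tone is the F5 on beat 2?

Escape tone.

The harmony at that moment is E diminished triad (E, G, Bb); F5 is not a chord tone.
It is approached by step down from G5 and left by leap up to Bb5.
Step in, leap out, on a weak beat — an escape tone.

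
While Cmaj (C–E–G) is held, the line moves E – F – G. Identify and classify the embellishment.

F is a passing tone.

The harmony at that moment is C major triad (C, E, G); F is not a chord tone.
It is approached by step up from E and left by step up to G.
Step in, step out in the same direction — a passing tone.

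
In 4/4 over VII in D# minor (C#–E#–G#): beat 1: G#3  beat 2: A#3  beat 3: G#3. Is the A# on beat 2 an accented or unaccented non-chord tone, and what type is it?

The harmony at that moment is C# major triad (C#, E#, G#); A#3 is not a chord tone.
It is approached by step up from G#3 and left by step down to G#3.
Step away and step back to the same note — a neighbor tone (upper neighbor).
It falls on a weak beat, so it is unaccented.

Unaccented neighbor tone.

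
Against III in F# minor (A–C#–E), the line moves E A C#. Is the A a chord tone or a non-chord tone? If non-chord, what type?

Chord tone (the root of A major triad).

A major triad contains A, C#, E; A is the root, so it is a chord tone.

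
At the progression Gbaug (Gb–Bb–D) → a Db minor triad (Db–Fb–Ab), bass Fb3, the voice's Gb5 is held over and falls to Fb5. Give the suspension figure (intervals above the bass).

9–8 suspension.

At the second chord the bass is Fb3. The suspended Gb5 lies a ninth above the bass; after resolving down by step to Fb5, the interval above the bass becomes an octave.
Suspension figures are named by those two intervals: 9–8.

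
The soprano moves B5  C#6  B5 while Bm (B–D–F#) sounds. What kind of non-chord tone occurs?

The harmony at that moment is B minor triad (B, D, F#); C#6 is not a chord tone.
It is approached by step up from B5 and left by step down to B5.
Step away and step back to the same note — a neighbor tone (upper neighbor).

C#6 is a neighbor tone.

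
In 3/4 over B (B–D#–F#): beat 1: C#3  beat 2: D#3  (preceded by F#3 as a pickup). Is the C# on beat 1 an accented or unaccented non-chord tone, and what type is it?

Accented appoggiatura.

The harmony at that moment is B major triad (B, D#, F#); C#3 is not a chord tone.
It is approached by leap down from F#3 and left by step up to D#3.
Leap in, step out — an appoggiatura.
It falls on the downbeat, so it is accented.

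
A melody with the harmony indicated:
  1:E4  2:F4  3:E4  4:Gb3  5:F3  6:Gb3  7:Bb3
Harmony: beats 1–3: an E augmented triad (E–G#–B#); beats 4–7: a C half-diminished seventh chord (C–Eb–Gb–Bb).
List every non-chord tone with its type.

The harmony at that moment is E augmented triad (E, G#, B#); F4 is not a chord tone.
It is approached by step up from E4 and left by step down to E4.
Step away and step back to the same note — a neighbor tone (upper neighbor).
The harmony at that moment is C half-diminished seventh chord (C, Eb, Gb, Bb); F3 is not a chord tone.
It is approached by step down from Gb3 and left by step up to Gb3.
Step away and step back to the same note — a neighbor tone (lower neighbor).

F4 (beat 2) — neighbor tone; F3 (beat 5) — neighbor tone.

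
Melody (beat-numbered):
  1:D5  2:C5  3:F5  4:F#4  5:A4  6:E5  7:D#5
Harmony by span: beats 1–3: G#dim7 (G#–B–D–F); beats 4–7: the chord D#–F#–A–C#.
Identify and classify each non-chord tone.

C5 (beat 2) — escape tone; E5 (beat 6) — appoggiatura.

The harmony at that moment is G# diminished seventh chord (G#, B, D, F); C5 is not a chord tone.
It is approached by step down from D5 and left by leap up to F5.
Step in, leap out — an escape tone.
The harmony at that moment is D# half-diminished seventh chord (D#, F#, A, C#); E5 is not a chord tone.
It is approached by leap up from A4 and left by step down to D#5.
Leap in, step out — an appoggiatura.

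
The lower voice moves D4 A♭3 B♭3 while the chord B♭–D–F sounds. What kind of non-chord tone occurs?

A♭3 is an appoggiatura.

The harmony at that moment is B♭ major triad (B♭, D, F); A♭3 is not a chord tone.
It is approached by leap down from D4 and left by step up to B♭3.
Leap in, step out — an appoggiatura.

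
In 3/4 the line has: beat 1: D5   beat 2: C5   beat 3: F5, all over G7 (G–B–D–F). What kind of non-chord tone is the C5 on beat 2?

Escape tone.

The harmony at that moment is G dominant seventh chord (G, B, D, F); C5 is not a chord tone.
It is approached by step down from D5 and left by leap up to F5.
Step in, leap out, on a weak beat — an escape tone.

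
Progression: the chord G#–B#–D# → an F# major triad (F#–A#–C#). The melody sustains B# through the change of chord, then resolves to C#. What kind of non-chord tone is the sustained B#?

B# is a retardation.

The harmony at that moment is F# major triad (F#, A#, C#); B# is not a chord tone.
It is held over (the same pitch as the preceding B#) and left by step up to C#.
Held over from the previous chord and resolving up by step — a retardation.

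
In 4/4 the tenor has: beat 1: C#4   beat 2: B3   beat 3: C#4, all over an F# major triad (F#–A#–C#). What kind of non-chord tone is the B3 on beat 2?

The harmony at that moment is F# major triad (F#, A#, C#); B3 is not a chord tone.
It is approached by step down from C#4 and left by step up to C#4.
Step away and step back to the same note — a neighbor tone (lower neighbor).

Lower neighbor tone.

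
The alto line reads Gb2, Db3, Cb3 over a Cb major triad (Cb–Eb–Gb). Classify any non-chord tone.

Db3 is an appoggiatura.

The harmony at that moment is Cb major triad (Cb, Eb, Gb); Db3 is not a chord tone.
It is approached by leap up from Gb2 and left by step down to Cb3.
Leap in, step out — an appoggiatura.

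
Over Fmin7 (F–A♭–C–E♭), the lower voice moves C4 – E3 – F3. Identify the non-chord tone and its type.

E3 is an appoggiatura.

The harmony at that moment is F minor seventh chord (F, A♭, C, E♭); E3 is not a chord tone.
It is approached by leap down from C4 and left by step up to F3.
Leap in, step out — an appoggiatura.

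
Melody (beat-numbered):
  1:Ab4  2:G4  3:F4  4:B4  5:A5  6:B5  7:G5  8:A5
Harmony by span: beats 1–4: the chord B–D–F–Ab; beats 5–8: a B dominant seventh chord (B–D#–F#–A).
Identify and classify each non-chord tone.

G4 (beat 2) — passing tone; G5 (beat 7) — appoggiatura.

The harmony at that moment is B diminished seventh chord (B, D, F, Ab); G4 is not a chord tone.
It is approached by step down from Ab4 and left by step down to F4.
Step in, step out in the same direction — a passing tone.
The harmony at that moment is B dominant seventh chord (B, D#, F#, A); G5 is not a chord tone.
It is approached by leap down from B5 and left by step up to A5.
Leap in, step out — an appoggiatura.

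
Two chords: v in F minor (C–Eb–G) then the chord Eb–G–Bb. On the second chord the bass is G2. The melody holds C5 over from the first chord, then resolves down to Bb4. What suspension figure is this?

4–3 suspension.

At the second chord the bass is G2. The suspended C5 lies a fourth above the bass; after resolving down by step to Bb4, the interval above the bass becomes a third.
Suspension figures are named by those two intervals: 4–3.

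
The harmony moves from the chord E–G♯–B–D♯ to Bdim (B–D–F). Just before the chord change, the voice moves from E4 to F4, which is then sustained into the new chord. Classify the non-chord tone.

The harmony at that moment is E major seventh chord (E, G♯, B, D♯); F4 is not a chord tone.
It is approached by step up from E4 and then sustained as the same pitch into the next harmony.
Arriving early and becoming a chord tone when the harmony changes — an anticipation.

F4 is an anticipation.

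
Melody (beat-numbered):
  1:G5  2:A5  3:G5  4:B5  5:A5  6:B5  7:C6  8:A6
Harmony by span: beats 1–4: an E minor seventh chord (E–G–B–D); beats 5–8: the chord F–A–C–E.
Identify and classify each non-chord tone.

A5 (beat 2) — neighbor tone; B5 (beat 6) — passing tone.

The harmony at that moment is E minor seventh chord (E, G, B, D); A5 is not a chord tone.
It is approached by step up from G5 and left by step down to G5.
Step away and step back to the same note — a neighbor tone (upper neighbor).
The harmony at that moment is F major seventh chord (F, A, C, E); B5 is not a chord tone.
It is approached by step up from A5 and left by step up to C6.
Step in, step out in the same direction — a passing tone.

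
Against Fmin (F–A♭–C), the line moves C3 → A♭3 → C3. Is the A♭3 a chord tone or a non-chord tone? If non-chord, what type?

Chord tone (the third of F minor triad).

F minor triad contains F, A♭, C; A♭ is the third, so it is a chord tone.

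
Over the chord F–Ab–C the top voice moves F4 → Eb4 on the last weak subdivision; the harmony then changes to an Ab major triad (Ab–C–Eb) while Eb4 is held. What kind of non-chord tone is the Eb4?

The harmony at that moment is F minor triad (F, Ab, C); Eb4 is not a chord tone.
It is approached by step down from F4 and then sustained as the same pitch into the next harmony.
Arriving early and becoming a chord tone when the harmony changes — an anticipation.

Eb4 is an anticipation.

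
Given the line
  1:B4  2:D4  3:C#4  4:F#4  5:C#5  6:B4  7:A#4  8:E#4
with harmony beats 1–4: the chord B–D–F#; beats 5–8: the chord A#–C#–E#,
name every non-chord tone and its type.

The harmony at that moment is B minor triad (B, D, F#); C#4 is not a chord tone.
It is approached by step down from D4 and left by leap up to F#4.
Step in, leap out — an escape tone.
The harmony at that moment is A# minor triad (A#, C#, E#); B4 is not a chord tone.
It is approached by step down from C#5 and left by step down to A#4.
Step in, step out in the same direction — a passing tone.

C#4 (beat 3) — escape tone; B4 (beat 6) — passing tone.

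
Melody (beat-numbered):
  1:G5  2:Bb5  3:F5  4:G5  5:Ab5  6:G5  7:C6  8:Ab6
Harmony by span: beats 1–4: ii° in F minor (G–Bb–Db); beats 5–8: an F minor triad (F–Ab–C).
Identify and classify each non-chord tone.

The harmony at that moment is G diminished triad (G, Bb, Db); F5 is not a chord tone.
It is approached by leap down from Bb5 and left by step up to G5.
Leap in, step out — an appoggiatura.
The harmony at that moment is F minor triad (F, Ab, C); G5 is not a chord tone.
It is approached by step down from Ab5 and left by leap up to C6.
Step in, leap out — an escape tone.

F5 (beat 3) — appoggiatura; G5 (beat 6) — escape tone.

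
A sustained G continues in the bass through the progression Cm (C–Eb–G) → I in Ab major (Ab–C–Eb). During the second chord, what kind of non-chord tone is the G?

Pedal tone (pedal point).

The harmony at that moment is Ab major triad (Ab, C, Eb); G is not a chord tone.
It is held over (the same pitch as the preceding G) and then sustained as the same pitch into the next harmony.
Sustained through a change of harmony — a pedal tone.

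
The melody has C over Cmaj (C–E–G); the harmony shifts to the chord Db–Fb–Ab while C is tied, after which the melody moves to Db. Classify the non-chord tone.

The harmony at that moment is Db minor triad (Db, Fb, Ab); C is not a chord tone.
It is held over (the same pitch as the preceding C) and left by step up to Db.
Held over from the previous chord and resolving up by step — a retardation.

C is a retardation.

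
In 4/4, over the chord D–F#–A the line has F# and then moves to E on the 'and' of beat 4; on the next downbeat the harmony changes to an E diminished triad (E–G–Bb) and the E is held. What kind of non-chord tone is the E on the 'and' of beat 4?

The harmony at that moment is D major triad (D, F#, A); E is not a chord tone.
It is approached by step down from F# and then sustained as the same pitch into the next harmony.
Arriving early and becoming a chord tone when the harmony changes — an anticipation.

Anticipation.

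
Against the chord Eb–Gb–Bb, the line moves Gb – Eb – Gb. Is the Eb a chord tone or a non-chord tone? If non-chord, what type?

Chord tone (the root of Eb minor triad).

Eb minor triad contains Eb, Gb, Bb; Eb is the root, so it is a chord tone.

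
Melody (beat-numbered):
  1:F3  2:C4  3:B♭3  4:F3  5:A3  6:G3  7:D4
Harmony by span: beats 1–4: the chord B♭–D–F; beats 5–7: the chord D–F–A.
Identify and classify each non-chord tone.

The harmony at that moment is B♭ major triad (B♭, D, F); C4 is not a chord tone.
It is approached by leap up from F3 and left by step down to B♭3.
Leap in, step out — an appoggiatura.
The harmony at that moment is D minor triad (D, F, A); G3 is not a chord tone.
It is approached by step down from A3 and left by leap up to D4.
Step in, leap out — an escape tone.

C4 (beat 2) — appoggiatura; G3 (beat 6) — escape tone.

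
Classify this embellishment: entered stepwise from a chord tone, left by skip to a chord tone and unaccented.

Escape tone.

Approach: by step. Departure: by leap. Metric position: weak.
Step in, leap out, from a weak position — an escape tone (échappée). (It is the mirror image of the appoggiatura, which leaps in and steps out on a strong beat.)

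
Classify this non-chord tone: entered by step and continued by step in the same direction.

Approach: by step. Departure: by step, continuing in the same direction.
Stepwise on both sides with no change of direction means the note fills in the space between two different chord tones — a passing tone. (Had it turned back to its starting note it would be a neighbor tone instead.)

Passing tone.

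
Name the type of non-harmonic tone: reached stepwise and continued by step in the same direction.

Approach: by step. Departure: by step, continuing in the same direction.
Stepwise on both sides with no change of direction means the note fills in the space between two different chord tones — a passing tone. (Had it turned back to its starting note it would be a neighbor tone instead.)

Passing tone.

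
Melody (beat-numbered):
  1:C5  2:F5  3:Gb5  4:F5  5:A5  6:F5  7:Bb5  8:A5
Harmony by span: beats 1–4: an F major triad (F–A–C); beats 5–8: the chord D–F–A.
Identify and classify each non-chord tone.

The harmony at that moment is F major triad (F, A, C); Gb5 is not a chord tone.
It is approached by step up from F5 and left by step down to F5.
Step away and step back to the same note — a neighbor tone (upper neighbor).
The harmony at that moment is D minor triad (D, F, A); Bb5 is not a chord tone.
It is approached by leap up from F5 and left by step down to A5.
Leap in, step out — an appoggiatura.

Gb5 (beat 3) — neighbor tone; Bb5 (beat 7) — appoggiatura.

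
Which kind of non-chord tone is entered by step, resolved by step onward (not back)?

Approach: by step. Departure: by step, continuing in the same direction.
Stepwise on both sides with no change of direction means the note fills in the space between two different chord tones — a passing tone. (Had it turned back to its starting note it would be a neighbor tone instead.)

Passing tone.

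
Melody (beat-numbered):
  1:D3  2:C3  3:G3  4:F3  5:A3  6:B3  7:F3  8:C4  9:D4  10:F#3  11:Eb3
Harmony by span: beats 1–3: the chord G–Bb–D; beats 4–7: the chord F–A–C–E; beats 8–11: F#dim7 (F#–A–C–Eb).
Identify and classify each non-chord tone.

The harmony at that moment is G minor triad (G, Bb, D); C3 is not a chord tone.
It is approached by step down from D3 and left by leap up to G3.
Step in, leap out — an escape tone.
The harmony at that moment is F major seventh chord (F, A, C, E); B3 is not a chord tone.
It is approached by step up from A3 and left by leap down to F3.
Step in, leap out — an escape tone.
The harmony at that moment is F# diminished seventh chord (F#, A, C, Eb); D4 is not a chord tone.
It is approached by step up from C4 and left by leap down to F#3.
Step in, leap out — an escape tone.

C3 (beat 2) — escape tone; B3 (beat 6) — escape tone; D4 (beat 9) — escape tone.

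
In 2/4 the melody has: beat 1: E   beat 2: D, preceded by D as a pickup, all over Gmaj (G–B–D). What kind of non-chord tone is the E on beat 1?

Upper neighbor tone.

The harmony at that moment is G major triad (G, B, D); E is not a chord tone.
It is approached by step up from D and left by step down to D.
Step away and step back to the same note — a neighbor tone (upper neighbor).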